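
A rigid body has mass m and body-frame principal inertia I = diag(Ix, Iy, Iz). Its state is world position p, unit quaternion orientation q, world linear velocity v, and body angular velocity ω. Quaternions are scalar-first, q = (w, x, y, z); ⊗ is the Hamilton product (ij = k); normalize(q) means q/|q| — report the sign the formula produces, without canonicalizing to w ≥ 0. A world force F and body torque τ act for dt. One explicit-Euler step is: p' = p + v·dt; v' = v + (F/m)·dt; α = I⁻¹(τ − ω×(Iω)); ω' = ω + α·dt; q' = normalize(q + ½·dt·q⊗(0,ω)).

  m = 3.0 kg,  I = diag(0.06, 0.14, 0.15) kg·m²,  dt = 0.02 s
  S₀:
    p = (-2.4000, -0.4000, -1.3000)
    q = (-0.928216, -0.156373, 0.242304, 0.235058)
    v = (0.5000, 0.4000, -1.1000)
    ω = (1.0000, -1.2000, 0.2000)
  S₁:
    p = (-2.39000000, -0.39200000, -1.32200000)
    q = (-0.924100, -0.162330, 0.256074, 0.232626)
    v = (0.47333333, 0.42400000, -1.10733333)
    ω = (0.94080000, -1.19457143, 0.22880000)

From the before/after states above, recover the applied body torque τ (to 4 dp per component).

τ = (-0.1800, 0.0200, 0.1200)

rate change Δω = (-0.05920000, 0.00542857, 0.02880000)
precession coupling = (-0.0024, -0.0180, -0.0960)
applied torque τ = (-0.1800, 0.0200, 0.1200)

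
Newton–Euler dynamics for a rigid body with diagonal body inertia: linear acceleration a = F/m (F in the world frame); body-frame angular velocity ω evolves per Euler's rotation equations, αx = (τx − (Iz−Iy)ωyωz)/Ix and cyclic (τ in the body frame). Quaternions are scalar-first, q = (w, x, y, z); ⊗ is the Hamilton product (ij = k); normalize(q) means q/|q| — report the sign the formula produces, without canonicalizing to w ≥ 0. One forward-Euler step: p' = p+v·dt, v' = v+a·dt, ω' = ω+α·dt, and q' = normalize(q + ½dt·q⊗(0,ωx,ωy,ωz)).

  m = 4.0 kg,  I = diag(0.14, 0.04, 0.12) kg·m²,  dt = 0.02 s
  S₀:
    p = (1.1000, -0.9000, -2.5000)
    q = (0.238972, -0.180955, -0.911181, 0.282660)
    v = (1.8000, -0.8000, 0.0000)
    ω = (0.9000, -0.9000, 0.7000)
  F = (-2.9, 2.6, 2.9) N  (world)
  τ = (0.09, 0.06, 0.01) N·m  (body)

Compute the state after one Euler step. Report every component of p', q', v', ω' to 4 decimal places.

p' = (1.1360, -0.9160, -2.5000)
q' = (0.2304, -0.1826, -0.9094, 0.2941)
v' = (1.7855, -0.7870, 0.0145)
ω' = (0.9201, -0.8763, 0.6882)

gyro term ω×Iω = (-0.0504, 0.0126, 0.0810)
angular accel α = (1.0029, 1.1850, -0.5917)
new body rate ω' = (0.9201, -0.8763, 0.6882)
q⊗(0,ω) = (-0.8550654, -0.1683579, 0.1659877, 1.1502028)
q + ½dt·q⊗(0,ω), renormalized = (0.2304, -0.1826, -0.9094, 0.2941)
new position p' = (1.1360, -0.9160, -2.5000)
v + (F/m)dt = (1.7855, -0.7870, 0.0145)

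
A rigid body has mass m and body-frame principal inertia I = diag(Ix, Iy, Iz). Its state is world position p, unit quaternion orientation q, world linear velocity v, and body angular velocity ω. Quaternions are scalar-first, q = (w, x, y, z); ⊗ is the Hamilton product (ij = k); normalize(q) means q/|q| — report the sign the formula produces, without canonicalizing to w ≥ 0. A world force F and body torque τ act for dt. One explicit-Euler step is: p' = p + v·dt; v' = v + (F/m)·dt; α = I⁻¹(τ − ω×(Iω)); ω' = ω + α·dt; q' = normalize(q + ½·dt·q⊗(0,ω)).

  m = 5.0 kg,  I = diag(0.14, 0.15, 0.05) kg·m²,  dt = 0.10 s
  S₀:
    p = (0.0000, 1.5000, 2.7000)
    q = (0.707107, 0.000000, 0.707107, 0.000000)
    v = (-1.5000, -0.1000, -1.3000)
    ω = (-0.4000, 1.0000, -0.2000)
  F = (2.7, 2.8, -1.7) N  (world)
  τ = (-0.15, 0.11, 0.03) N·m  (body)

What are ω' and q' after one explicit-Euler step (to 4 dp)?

precession coupling ω×(Iω) = (0.0200, 0.0072, -0.0040)
α = I⁻¹(τ − ω×Iω) = (-1.2143, 0.6853, 0.6800)
new body rate ω' = (-0.5214, 1.0685, -0.1320)
q⊗(0,ω) = (-0.7071070, -0.4242642, 0.7071070, 0.1414214)
q + ½dt·q⊗(0,ω), renormalized = (0.6707, -0.0212, 0.7414, 0.0071)

ω' = (-0.5214, 1.0685, -0.1320)
q' = (0.6707, -0.0212, 0.7414, 0.0071)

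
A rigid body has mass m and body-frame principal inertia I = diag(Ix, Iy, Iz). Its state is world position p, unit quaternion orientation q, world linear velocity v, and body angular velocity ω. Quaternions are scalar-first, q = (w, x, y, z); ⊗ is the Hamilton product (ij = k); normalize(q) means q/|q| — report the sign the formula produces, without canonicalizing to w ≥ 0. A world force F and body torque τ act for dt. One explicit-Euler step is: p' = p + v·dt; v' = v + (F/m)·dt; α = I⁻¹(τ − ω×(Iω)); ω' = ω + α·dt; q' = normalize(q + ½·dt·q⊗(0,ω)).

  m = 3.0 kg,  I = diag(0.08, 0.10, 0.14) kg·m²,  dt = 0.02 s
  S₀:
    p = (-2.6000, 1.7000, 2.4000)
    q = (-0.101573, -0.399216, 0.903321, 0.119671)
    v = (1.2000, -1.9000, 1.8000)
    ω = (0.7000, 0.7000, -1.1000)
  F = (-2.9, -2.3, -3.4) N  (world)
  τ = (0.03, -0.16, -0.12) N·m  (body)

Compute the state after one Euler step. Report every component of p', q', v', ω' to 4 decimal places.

p' = (-2.5760, 1.6620, 2.4360)
q' = (-0.1038, -0.4107, 0.8990, 0.1117)
v' = (1.1807, -1.9153, 1.7773)
ω' = (0.7152, 0.6588, -1.1185)

ω×(Iω) gyroscopic = (-0.0308, 0.0462, 0.0098)
α = I⁻¹(τ − ω×Iω) = (0.7600, -2.0620, -0.9271)
ω' = ω + α·dt = (0.7152, 0.6588, -1.1185)
Hamilton product q⊗(0,ω) = (-0.2212354, -1.1485239, -0.4264690, -0.8000456)
q + ½dt·q⊗(0,ω), renormalized = (-0.1038, -0.4107, 0.8990, 0.1117)
a = F/m = (-0.9667, -0.7667, -1.1333)
new position p' = (-2.5760, 1.6620, 2.4360)
new velocity v' = (1.1807, -1.9153, 1.7773)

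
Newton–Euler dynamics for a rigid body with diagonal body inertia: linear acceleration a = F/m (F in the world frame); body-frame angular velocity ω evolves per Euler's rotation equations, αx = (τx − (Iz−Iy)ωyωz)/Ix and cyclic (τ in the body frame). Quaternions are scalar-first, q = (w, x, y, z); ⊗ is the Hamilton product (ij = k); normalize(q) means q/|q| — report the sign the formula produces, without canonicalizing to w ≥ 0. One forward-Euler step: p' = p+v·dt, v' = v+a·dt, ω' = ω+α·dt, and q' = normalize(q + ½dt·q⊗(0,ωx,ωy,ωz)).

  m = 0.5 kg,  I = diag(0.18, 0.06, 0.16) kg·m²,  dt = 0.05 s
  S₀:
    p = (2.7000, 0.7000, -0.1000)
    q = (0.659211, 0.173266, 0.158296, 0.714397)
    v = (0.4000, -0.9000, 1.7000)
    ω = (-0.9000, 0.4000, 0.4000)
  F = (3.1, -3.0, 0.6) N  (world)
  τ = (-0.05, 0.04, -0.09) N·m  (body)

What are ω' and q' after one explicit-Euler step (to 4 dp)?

ω' = (-0.9183, 0.4393, 0.3584)
q' = (0.6542, 0.1528, 0.1470, 0.7260)

(τ − ω×Iω)/I = (-0.3667, 0.7867, -0.8325)
new body rate ω' = (-0.9183, 0.4393, 0.3584)
Hamilton product q⊗(0,ω) = (-0.1931378, -0.8157303, -0.4485793, 0.4754572)
q + ½dt·q⊗(0,ω), renormalized = (0.6542, 0.1528, 0.1470, 0.7260)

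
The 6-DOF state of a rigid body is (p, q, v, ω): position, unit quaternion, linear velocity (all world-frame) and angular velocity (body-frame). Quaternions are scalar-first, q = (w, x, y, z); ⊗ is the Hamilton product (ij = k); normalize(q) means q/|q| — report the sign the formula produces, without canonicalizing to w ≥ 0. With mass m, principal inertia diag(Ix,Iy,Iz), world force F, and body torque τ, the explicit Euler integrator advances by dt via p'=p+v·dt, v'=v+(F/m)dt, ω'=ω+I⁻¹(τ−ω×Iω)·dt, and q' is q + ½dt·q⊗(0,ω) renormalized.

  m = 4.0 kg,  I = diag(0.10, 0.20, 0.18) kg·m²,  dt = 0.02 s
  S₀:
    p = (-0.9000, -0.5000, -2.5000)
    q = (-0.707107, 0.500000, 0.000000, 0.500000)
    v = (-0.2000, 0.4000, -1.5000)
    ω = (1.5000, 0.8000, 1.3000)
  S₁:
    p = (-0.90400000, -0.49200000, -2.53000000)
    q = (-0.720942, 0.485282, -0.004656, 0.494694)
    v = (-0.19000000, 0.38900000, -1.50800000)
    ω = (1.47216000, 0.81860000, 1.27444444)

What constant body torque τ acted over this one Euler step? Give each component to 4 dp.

ω₁ − ω₀ = (-0.02784000, 0.01860000, -0.02555556)
gyro term ω₀×Iω₀ = (-0.0208, -0.1560, 0.1200)
τ = I·(Δω/dt) + ω₀×(Iω₀) = (-0.1600, 0.0300, -0.1100)

τ = (-0.1600, 0.0300, -0.1100)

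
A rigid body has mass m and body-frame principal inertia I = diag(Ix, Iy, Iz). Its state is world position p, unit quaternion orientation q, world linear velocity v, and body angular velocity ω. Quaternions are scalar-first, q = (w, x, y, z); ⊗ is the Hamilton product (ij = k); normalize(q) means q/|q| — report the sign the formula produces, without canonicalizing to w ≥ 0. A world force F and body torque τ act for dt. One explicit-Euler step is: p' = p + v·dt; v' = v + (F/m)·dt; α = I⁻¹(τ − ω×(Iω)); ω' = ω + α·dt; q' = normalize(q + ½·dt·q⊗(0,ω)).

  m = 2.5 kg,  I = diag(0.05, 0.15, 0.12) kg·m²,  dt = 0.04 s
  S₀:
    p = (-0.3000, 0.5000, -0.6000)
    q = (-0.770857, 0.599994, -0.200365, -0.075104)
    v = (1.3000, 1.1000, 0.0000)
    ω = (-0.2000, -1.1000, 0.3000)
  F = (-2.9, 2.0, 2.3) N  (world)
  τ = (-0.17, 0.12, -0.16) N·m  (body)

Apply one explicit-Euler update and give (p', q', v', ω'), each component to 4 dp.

gyro term ω×Iω = (0.0099, 0.0042, 0.0220)
α = I⁻¹(τ − ω×Iω) = (-3.5980, 0.7720, -1.5167)
ω' = ω + α·dt = (-0.3439, -1.0691, 0.2393)
q⊗(0,ω) = (-0.0778715, 0.0114475, 0.6829653, -0.9313235)
q + ½dt·q⊗(0,ω), renormalized = (-0.7722, 0.6001, -0.1867, -0.0937)
p' = p + v·dt = (-0.2480, 0.5440, -0.6000)
v + (F/m)dt = (1.2536, 1.1320, 0.0368)

p' = (-0.2480, 0.5440, -0.6000)
q' = (-0.7722, 0.6001, -0.1867, -0.0937)
v' = (1.2536, 1.1320, 0.0368)
ω' = (-0.3439, -1.0691, 0.2393)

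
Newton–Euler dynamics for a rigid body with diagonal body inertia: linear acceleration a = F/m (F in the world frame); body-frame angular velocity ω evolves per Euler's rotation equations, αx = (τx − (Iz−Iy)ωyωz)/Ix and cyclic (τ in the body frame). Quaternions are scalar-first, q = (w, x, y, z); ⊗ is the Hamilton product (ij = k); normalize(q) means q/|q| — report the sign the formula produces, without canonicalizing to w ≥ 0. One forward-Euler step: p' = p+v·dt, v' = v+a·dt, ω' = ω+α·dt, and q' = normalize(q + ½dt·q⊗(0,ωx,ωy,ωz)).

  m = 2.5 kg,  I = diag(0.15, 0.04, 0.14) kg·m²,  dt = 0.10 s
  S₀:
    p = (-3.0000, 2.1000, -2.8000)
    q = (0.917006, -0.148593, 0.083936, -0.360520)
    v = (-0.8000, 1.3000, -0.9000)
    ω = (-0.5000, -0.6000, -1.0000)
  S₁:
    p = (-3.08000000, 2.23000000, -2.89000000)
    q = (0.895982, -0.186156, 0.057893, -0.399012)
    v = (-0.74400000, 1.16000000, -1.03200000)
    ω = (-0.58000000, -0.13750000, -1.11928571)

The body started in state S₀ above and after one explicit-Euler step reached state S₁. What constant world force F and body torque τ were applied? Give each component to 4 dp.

F = (1.4000, -3.5000, -3.3000)
τ = (-0.0600, 0.1900, -0.2000)

v₁ − v₀ = (0.05600000, -0.14000000, -0.13200000)
m·(v₁−v₀)/dt = (1.4000, -3.5000, -3.3000)
rate change Δω = (-0.08000000, 0.46250000, -0.11928571)
gyro term ω₀×Iω₀ = (0.0600, 0.0050, -0.0330)
τ = I·(Δω/dt) + ω₀×(Iω₀) = (-0.0600, 0.1900, -0.2000)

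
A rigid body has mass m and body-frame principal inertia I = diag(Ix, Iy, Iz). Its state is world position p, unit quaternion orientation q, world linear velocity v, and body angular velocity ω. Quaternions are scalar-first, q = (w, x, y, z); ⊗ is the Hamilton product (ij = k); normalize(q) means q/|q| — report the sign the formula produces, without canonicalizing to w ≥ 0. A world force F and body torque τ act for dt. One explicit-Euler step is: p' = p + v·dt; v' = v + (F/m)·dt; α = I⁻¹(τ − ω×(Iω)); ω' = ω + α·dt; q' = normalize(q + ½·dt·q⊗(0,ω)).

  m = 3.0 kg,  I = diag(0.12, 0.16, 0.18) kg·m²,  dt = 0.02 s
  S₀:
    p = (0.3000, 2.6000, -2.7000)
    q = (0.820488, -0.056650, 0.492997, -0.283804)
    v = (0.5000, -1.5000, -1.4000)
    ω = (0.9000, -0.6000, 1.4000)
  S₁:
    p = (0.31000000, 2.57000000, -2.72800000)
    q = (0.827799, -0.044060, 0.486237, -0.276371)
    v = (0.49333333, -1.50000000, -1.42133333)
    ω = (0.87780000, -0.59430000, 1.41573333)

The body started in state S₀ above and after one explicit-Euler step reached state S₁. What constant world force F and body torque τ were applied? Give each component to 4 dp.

ω₁ − ω₀ = (-0.02220000, 0.00570000, 0.01573333)
applied torque τ = (-0.1500, -0.0300, 0.1200)
v₁ − v₀ = (-0.00666667, 0.00000000, -0.02133333)
applied force F = (-1.0000, 0.0000, -3.2000)

F = (-1.0000, 0.0000, -3.2000)
τ = (-0.1500, -0.0300, 0.1200)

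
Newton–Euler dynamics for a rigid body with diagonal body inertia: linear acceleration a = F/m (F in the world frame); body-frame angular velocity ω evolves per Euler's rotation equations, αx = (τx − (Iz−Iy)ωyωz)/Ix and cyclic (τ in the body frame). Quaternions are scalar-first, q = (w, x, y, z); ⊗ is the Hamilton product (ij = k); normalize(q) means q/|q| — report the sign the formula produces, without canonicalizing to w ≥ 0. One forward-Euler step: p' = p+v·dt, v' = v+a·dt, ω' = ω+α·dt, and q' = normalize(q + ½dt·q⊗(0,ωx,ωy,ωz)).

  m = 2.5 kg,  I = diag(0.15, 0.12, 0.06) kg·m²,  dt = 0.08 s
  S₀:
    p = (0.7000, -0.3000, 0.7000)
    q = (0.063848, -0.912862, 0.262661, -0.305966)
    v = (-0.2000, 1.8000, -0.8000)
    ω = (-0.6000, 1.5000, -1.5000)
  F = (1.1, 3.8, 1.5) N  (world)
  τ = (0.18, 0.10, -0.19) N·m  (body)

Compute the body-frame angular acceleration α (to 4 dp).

ω×(Iω) gyroscopic = (0.1350, 0.0810, 0.0270)
α = I⁻¹(τ − ω×Iω) = (0.3000, 0.1583, -3.6167)

α = (0.3000, 0.1583, -3.6167)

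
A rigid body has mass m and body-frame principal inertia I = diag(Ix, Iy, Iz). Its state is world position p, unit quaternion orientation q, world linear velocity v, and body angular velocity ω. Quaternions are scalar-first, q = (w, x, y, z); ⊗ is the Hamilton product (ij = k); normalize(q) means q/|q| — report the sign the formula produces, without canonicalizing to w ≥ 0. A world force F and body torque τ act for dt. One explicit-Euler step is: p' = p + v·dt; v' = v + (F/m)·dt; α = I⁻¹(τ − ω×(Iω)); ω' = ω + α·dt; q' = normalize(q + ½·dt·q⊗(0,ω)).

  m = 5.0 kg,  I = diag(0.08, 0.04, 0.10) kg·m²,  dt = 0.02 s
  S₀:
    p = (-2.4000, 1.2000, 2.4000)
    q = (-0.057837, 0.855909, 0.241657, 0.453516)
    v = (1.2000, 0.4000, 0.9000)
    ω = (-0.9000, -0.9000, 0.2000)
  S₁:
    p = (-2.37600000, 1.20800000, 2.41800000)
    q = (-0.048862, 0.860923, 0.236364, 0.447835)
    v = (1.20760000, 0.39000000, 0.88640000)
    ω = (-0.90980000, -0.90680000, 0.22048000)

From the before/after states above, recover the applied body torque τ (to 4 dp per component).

τ = (-0.0500, -0.0100, 0.0700)

ω₁ − ω₀ = (-0.00980000, -0.00680000, 0.02048000)
ω₀×(Iω₀) = (-0.0108, 0.0036, -0.0324)
I·α + gyro = (-0.0500, -0.0100, 0.0700)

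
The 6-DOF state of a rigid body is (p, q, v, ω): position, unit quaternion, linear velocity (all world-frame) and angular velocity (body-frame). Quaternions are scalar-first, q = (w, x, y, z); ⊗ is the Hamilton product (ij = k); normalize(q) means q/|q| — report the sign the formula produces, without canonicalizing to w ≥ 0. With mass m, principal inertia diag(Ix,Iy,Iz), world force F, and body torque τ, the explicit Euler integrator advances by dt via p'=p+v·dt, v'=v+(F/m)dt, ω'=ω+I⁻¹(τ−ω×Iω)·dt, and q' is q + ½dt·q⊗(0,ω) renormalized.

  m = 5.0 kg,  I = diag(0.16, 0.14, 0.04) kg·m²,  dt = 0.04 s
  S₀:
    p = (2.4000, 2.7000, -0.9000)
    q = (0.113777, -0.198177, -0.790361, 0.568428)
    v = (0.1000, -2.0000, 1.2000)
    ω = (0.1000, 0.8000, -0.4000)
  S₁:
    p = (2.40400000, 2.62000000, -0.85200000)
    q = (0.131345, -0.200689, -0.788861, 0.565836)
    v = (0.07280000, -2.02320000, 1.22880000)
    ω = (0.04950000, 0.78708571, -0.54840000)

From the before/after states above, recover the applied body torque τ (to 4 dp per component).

τ = (-0.1700, -0.0500, -0.1500)

ω₁ − ω₀ = (-0.05050000, -0.01291429, -0.14840000)
gyro term ω₀×Iω₀ = (0.0320, -0.0048, -0.0016)
applied torque τ = (-0.1700, -0.0500, -0.1500)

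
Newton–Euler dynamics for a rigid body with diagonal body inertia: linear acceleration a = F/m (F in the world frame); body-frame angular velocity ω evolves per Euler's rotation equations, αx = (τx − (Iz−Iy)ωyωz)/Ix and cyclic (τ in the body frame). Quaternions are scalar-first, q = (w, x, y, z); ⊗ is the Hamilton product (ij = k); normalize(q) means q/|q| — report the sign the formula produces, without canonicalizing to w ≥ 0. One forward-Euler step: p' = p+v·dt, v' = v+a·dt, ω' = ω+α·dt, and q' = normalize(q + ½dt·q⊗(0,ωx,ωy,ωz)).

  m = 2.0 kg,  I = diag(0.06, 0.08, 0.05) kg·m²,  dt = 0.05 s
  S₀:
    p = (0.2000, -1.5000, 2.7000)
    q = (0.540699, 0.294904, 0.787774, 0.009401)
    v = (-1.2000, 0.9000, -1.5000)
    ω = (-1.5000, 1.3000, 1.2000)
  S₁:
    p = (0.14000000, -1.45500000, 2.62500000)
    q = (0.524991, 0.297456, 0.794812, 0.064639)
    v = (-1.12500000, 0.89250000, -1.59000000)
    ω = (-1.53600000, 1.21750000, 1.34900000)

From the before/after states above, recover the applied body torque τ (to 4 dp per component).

τ = (-0.0900, -0.1500, 0.1100)

ω₁ − ω₀ = (-0.03600000, -0.08250000, 0.14900000)
applied torque τ = (-0.0900, -0.1500, 0.1100)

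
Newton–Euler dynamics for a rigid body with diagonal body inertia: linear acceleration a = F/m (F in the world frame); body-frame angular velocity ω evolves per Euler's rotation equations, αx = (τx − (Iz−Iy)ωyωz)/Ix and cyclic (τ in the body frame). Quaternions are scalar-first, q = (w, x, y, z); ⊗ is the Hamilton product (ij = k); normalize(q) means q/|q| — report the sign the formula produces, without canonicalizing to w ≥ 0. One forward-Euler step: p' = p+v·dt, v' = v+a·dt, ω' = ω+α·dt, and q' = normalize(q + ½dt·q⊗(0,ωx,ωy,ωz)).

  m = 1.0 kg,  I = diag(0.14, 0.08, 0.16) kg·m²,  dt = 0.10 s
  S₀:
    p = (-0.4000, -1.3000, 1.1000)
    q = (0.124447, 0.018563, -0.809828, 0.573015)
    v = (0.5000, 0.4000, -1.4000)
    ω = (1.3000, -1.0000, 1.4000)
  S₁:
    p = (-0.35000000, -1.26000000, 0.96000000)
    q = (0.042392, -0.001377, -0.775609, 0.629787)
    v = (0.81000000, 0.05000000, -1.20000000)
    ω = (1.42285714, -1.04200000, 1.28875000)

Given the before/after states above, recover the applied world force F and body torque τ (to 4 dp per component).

velocity change Δv = (0.31000000, -0.35000000, 0.20000000)
F = m·Δv/dt = (3.1000, -3.5000, 2.0000)
ω₁ − ω₀ = (0.12285714, -0.04200000, -0.11125000)
ω₀×(Iω₀) = (-0.1120, -0.0364, 0.0780)
τ = I·(Δω/dt) + ω₀×(Iω₀) = (0.0600, -0.0700, -0.1000)

F = (3.1000, -3.5000, 2.0000)
τ = (0.0600, -0.0700, -0.1000)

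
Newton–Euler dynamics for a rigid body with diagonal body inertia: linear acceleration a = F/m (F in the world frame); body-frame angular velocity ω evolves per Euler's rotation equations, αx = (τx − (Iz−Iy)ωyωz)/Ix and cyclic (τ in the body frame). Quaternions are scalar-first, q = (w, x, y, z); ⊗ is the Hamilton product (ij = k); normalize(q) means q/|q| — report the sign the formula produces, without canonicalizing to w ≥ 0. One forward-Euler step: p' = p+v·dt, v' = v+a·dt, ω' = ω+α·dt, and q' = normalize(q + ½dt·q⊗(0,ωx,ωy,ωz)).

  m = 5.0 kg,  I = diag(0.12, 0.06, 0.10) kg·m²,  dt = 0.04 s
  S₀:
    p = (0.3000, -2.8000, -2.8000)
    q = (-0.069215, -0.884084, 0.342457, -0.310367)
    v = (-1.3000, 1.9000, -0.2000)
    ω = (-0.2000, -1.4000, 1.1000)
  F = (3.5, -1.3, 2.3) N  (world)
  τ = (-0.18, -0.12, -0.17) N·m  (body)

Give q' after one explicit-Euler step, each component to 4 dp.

Hamilton product q⊗(0,ω) = (0.6440267, -0.0439681, 1.1314668, 1.2300725)
q + ½dt·q⊗(0,ω), renormalized = (-0.0563, -0.8844, 0.3649, -0.2856)

q' = (-0.0563, -0.8844, 0.3649, -0.2856)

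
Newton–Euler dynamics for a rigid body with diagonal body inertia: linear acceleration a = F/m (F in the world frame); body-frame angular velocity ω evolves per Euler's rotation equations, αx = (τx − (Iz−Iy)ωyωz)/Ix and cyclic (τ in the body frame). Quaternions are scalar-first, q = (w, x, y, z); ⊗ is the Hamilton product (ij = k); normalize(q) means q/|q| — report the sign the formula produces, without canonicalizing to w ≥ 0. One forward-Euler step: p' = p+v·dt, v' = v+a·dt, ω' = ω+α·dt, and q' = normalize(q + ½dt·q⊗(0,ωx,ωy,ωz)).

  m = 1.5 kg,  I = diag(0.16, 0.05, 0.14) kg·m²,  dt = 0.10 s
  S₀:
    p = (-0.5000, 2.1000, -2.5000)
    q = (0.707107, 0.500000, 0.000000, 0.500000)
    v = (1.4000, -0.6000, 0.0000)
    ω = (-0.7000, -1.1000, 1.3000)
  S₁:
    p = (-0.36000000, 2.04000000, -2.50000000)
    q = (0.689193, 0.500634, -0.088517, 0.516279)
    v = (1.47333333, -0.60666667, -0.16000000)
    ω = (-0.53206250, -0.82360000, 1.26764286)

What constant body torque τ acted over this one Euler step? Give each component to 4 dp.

τ = (0.1400, 0.1200, -0.1300)

Δω = ω₁−ω₀ = (0.16793750, 0.27640000, -0.03235714)
I·α + gyro = (0.1400, 0.1200, -0.1300)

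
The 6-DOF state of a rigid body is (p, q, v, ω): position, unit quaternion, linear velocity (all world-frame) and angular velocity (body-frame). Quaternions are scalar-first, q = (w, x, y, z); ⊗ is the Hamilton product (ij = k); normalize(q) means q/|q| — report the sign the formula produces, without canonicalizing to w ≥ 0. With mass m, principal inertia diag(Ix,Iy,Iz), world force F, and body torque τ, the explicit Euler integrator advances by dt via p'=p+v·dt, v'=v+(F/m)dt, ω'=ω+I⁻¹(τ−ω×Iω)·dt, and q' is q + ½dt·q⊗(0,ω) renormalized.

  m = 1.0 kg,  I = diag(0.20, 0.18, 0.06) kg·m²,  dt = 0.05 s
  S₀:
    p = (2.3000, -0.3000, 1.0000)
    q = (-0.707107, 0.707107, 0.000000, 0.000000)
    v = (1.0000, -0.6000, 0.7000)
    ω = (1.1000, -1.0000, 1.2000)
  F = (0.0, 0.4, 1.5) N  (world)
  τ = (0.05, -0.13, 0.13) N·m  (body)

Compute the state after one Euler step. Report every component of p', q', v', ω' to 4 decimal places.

ω×(Iω) gyroscopic = (0.1440, 0.1848, 0.0220)
angular accel α = (-0.4700, -1.7489, 1.8000)
ω + α·dt = (1.0765, -1.0874, 1.2900)
q⊗(0,ω) = (-0.7778177, -0.7778177, -0.1414214, -1.5556354)
q + ½dt·q⊗(0,ω), renormalized = (-0.7257, 0.6869, -0.0035, -0.0388)
linear accel F/m = (0.0000, 0.4000, 1.5000)
p + v·dt = (2.3500, -0.3300, 1.0350)
v + (F/m)dt = (1.0000, -0.5800, 0.7750)

p' = (2.3500, -0.3300, 1.0350)
q' = (-0.7257, 0.6869, -0.0035, -0.0388)
v' = (1.0000, -0.5800, 0.7750)
ω' = (1.0765, -1.0874, 1.2900)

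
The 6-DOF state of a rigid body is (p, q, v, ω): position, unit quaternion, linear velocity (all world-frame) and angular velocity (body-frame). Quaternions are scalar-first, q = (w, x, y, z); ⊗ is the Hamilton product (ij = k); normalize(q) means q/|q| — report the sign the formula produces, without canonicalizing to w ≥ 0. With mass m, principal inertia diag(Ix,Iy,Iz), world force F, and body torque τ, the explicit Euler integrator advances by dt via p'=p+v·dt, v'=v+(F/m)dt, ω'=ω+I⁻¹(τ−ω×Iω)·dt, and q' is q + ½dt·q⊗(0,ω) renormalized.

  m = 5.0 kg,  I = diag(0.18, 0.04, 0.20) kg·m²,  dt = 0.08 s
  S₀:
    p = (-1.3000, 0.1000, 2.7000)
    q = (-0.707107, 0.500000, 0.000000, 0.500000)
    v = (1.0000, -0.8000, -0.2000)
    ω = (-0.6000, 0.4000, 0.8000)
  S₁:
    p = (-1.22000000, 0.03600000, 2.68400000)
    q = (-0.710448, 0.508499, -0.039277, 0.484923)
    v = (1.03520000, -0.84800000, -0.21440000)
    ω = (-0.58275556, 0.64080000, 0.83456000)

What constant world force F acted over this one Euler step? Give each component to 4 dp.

F = (2.2000, -3.0000, -0.9000)

v₁ − v₀ = (0.03520000, -0.04800000, -0.01440000)
applied force F = (2.2000, -3.0000, -0.9000)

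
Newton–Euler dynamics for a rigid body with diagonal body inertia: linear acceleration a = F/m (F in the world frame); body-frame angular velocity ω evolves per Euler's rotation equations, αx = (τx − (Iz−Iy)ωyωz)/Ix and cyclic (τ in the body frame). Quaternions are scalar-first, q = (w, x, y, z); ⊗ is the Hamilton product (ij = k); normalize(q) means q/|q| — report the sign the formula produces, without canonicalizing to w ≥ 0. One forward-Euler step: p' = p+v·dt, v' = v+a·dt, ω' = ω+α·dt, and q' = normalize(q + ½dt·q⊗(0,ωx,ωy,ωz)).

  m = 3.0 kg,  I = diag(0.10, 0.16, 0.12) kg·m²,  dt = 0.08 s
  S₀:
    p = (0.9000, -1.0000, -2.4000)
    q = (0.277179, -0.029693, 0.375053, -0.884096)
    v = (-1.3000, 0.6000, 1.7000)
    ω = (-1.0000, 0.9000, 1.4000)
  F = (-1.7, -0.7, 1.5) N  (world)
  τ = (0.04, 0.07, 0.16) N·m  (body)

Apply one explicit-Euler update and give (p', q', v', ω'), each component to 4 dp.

p' = (0.7960, -0.9520, -2.2640)
q' = (0.3111, 0.0120, 0.4208, -0.8521)
v' = (-1.3453, 0.5813, 1.7400)
ω' = (-0.9277, 0.9210, 1.5427)

α = I⁻¹(τ − ω×Iω) = (0.9040, 0.2625, 1.7833)
ω' = ω + α·dt = (-0.9277, 0.9210, 1.5427)
2q̇ = q⊗(0,ω) = (0.8704937, 1.0435816, 1.1751273, 0.7363799)
q' = normalize(q + ½dt·q⊗(0,ω)) = (0.3111, 0.0120, 0.4208, -0.8521)
new position p' = (0.7960, -0.9520, -2.2640)
v' = v + a·dt = (-1.3453, 0.5813, 1.7400)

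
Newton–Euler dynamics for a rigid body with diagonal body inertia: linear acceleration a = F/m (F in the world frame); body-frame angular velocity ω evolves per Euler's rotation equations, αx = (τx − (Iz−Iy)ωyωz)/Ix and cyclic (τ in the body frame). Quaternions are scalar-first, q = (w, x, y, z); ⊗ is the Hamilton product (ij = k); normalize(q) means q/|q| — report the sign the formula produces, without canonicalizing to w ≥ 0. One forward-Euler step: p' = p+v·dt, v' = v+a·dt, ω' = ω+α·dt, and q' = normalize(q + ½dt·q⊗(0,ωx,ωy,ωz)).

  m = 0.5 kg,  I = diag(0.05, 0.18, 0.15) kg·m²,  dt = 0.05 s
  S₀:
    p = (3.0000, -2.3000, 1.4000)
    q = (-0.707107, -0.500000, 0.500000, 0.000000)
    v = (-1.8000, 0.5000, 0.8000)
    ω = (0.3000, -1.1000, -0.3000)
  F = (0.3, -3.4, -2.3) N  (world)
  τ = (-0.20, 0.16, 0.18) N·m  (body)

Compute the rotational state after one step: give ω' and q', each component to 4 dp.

ω' = (0.1099, -1.0581, -0.2257)
q' = (-0.6893, -0.5088, 0.5155, 0.0153)

gyro term ω×Iω = (-0.0099, 0.0090, -0.0429)
α = I⁻¹(τ − ω×Iω) = (-3.8020, 0.8389, 1.4860)
ω' = ω + α·dt = (0.1099, -1.0581, -0.2257)
2q̇ = q⊗(0,ω) = (0.7000000, -0.3621321, 0.6278177, 0.6121321)
q + ½dt·q⊗(0,ω), renormalized = (-0.6893, -0.5088, 0.5155, 0.0153)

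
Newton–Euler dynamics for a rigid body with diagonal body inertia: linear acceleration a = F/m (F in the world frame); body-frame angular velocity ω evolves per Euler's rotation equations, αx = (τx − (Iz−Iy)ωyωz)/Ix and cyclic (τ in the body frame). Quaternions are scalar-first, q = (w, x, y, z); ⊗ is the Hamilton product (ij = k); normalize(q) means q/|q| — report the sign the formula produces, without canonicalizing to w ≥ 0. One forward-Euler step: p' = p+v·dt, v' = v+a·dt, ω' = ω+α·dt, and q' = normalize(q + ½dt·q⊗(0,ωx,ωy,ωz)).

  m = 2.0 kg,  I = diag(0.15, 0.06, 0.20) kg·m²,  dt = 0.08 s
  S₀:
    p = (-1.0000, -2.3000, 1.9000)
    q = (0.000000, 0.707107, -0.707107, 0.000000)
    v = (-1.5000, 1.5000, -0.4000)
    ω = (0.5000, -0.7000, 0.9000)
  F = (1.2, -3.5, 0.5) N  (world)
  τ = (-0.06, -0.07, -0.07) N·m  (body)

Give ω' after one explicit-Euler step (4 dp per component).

ω' = (0.5150, -0.7633, 0.8594)

precession coupling ω×(Iω) = (-0.0882, -0.0225, 0.0315)
(τ − ω×Iω)/I = (0.1880, -0.7917, -0.5075)
ω' = ω + α·dt = (0.5150, -0.7633, 0.8594)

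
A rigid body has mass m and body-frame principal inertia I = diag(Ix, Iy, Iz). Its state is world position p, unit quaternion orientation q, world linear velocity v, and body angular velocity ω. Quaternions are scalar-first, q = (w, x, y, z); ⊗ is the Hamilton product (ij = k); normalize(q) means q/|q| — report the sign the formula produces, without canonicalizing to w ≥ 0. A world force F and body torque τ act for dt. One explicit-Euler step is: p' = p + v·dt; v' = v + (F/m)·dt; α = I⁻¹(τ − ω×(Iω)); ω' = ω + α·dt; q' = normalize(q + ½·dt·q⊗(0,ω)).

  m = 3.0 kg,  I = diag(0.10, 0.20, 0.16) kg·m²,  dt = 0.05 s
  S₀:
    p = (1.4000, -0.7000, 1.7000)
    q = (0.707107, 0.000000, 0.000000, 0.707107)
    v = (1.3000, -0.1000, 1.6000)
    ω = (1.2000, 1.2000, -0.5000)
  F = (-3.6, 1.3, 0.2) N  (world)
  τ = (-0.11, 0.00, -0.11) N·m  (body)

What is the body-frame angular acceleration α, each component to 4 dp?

α = (-1.3400, -0.1800, -1.5875)

precession coupling ω×(Iω) = (0.0240, 0.0360, 0.1440)
α = I⁻¹(τ − ω×Iω) = (-1.3400, -0.1800, -1.5875)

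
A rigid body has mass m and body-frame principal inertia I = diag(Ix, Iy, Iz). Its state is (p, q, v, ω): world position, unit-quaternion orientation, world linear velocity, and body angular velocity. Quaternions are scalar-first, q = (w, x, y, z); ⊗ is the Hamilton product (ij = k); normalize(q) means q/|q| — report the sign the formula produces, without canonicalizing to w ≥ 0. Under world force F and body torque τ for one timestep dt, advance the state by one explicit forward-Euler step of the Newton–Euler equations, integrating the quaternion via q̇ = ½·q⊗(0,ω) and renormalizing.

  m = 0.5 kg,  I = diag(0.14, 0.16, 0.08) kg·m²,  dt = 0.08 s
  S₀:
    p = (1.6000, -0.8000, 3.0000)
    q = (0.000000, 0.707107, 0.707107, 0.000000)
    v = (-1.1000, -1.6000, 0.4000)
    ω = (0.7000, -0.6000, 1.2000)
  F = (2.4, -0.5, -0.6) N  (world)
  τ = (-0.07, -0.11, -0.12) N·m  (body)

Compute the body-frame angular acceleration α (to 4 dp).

α = (-0.9114, -1.0025, -1.3950)

ω×(Iω) gyroscopic = (0.0576, 0.0504, -0.0084)
(τ − ω×Iω)/I = (-0.9114, -1.0025, -1.3950)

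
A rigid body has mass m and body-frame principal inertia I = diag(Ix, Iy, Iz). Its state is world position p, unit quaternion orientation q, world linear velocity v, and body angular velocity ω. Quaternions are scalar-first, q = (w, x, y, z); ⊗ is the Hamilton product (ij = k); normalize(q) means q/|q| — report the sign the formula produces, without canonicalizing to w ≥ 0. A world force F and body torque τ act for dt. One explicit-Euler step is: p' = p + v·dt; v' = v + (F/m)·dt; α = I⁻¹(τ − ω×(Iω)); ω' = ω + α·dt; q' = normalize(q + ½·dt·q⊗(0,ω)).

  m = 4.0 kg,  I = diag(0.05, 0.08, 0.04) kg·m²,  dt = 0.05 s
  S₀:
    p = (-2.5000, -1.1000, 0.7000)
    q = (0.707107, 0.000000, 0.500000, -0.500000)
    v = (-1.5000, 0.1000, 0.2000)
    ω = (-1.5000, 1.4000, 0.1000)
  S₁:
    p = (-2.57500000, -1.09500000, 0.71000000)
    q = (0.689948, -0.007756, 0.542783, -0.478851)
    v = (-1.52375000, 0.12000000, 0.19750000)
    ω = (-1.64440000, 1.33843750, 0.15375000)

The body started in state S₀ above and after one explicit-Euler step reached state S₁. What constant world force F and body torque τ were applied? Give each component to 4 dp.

v₁ − v₀ = (-0.02375000, 0.02000000, -0.00250000)
applied force F = (-1.9000, 1.6000, -0.2000)
rate change Δω = (-0.14440000, -0.06156250, 0.05375000)
gyro term ω₀×Iω₀ = (-0.0056, -0.0015, -0.0630)
applied torque τ = (-0.1500, -0.1000, -0.0200)

F = (-1.9000, 1.6000, -0.2000)
τ = (-0.1500, -0.1000, -0.0200)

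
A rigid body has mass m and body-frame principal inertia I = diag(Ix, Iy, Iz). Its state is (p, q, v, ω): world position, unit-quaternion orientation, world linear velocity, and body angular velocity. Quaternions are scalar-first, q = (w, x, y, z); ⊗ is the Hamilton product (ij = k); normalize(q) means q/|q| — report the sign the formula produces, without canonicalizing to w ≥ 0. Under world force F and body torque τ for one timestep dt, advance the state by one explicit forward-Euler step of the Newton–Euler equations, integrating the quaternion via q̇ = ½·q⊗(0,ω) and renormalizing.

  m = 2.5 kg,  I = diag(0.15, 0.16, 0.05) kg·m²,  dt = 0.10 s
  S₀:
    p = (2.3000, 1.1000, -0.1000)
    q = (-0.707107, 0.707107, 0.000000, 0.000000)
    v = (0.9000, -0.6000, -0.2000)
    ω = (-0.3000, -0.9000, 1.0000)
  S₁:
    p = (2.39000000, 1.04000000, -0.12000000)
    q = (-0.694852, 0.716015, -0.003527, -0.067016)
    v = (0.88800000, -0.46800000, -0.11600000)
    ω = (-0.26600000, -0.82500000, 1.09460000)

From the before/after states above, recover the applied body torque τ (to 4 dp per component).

Δω = ω₁−ω₀ = (0.03400000, 0.07500000, 0.09460000)
gyro term ω₀×Iω₀ = (0.0990, -0.0300, 0.0027)
I·α + gyro = (0.1500, 0.0900, 0.0500)

τ = (0.1500, 0.0900, 0.0500)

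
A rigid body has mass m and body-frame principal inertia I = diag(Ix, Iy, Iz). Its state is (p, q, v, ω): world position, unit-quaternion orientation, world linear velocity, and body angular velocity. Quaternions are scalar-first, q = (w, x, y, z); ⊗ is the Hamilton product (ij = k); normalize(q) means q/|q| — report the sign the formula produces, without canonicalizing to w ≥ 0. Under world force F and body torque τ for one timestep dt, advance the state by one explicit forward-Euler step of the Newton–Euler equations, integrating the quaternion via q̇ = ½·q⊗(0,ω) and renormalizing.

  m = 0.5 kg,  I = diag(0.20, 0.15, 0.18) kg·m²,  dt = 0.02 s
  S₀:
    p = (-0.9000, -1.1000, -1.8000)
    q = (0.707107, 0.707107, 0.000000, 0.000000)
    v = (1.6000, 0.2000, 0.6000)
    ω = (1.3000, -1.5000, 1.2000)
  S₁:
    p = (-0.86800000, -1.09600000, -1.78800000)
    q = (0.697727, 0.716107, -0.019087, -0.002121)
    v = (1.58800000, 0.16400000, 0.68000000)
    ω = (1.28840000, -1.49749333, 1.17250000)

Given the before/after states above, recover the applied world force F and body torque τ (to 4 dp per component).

ω₁ − ω₀ = (-0.01160000, 0.00250667, -0.02750000)
ω₀×(Iω₀) = (-0.0540, 0.0312, 0.0975)
I·α + gyro = (-0.1700, 0.0500, -0.1500)
Δv = v₁−v₀ = (-0.01200000, -0.03600000, 0.08000000)
F = m·Δv/dt = (-0.3000, -0.9000, 2.0000)

F = (-0.3000, -0.9000, 2.0000)
τ = (-0.1700, 0.0500, -0.1500)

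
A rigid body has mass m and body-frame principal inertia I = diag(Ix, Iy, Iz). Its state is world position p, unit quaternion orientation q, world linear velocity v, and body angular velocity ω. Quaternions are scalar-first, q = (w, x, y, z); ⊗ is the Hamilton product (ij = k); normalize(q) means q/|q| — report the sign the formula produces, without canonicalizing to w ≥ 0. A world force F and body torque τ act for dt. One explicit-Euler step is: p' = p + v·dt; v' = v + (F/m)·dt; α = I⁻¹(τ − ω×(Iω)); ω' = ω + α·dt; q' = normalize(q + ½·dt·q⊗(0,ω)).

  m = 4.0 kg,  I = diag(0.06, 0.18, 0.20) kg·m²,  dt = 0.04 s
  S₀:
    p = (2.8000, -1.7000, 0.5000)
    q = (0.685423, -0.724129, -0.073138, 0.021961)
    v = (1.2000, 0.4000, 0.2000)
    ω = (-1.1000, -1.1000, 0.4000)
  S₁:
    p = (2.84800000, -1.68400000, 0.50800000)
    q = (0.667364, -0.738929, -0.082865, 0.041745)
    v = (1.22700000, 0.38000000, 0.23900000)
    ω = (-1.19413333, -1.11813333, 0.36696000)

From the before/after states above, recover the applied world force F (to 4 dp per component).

F = (2.7000, -2.0000, 3.9000)

Δv = v₁−v₀ = (0.02700000, -0.02000000, 0.03900000)
m·(v₁−v₀)/dt = (2.7000, -2.0000, 3.9000)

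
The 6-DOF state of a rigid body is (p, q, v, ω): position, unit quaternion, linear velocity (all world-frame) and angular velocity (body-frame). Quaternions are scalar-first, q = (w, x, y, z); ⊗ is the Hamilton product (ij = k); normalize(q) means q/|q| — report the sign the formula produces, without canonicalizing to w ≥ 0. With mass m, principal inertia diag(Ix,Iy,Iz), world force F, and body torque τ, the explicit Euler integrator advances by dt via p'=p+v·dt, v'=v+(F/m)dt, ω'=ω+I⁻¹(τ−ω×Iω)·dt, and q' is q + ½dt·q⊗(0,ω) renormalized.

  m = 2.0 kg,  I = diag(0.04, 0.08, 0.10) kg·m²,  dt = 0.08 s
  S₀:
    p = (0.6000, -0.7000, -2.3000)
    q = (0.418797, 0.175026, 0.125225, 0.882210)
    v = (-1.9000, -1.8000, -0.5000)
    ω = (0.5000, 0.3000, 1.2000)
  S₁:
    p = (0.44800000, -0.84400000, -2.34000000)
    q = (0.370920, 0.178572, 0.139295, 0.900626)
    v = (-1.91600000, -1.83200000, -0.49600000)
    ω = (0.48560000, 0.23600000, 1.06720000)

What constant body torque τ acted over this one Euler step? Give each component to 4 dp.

τ = (0.0000, -0.1000, -0.1600)

ω₁ − ω₀ = (-0.01440000, -0.06400000, -0.13280000)
gyro term ω₀×Iω₀ = (0.0072, -0.0360, 0.0060)
τ = I·(Δω/dt) + ω₀×(Iω₀) = (0.0000, -0.1000, -0.1600)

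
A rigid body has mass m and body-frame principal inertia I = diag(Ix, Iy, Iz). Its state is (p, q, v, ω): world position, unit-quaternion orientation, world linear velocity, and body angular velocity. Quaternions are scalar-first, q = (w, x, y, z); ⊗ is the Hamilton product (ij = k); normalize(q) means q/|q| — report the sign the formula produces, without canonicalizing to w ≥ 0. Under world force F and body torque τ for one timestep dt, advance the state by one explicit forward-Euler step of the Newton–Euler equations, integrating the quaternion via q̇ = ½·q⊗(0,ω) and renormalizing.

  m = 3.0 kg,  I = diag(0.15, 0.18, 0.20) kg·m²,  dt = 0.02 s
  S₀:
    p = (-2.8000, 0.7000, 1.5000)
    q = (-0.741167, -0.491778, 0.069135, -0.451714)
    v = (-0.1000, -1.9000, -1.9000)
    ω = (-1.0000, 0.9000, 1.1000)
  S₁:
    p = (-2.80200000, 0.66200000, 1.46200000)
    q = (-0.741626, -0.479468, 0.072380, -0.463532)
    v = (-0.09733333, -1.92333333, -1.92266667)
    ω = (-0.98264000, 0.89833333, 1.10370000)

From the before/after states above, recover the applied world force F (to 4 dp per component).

Δv = v₁−v₀ = (0.00266667, -0.02333333, -0.02266667)
F = m·Δv/dt = (0.4000, -3.5000, -3.4000)

F = (0.4000, -3.5000, -3.4000)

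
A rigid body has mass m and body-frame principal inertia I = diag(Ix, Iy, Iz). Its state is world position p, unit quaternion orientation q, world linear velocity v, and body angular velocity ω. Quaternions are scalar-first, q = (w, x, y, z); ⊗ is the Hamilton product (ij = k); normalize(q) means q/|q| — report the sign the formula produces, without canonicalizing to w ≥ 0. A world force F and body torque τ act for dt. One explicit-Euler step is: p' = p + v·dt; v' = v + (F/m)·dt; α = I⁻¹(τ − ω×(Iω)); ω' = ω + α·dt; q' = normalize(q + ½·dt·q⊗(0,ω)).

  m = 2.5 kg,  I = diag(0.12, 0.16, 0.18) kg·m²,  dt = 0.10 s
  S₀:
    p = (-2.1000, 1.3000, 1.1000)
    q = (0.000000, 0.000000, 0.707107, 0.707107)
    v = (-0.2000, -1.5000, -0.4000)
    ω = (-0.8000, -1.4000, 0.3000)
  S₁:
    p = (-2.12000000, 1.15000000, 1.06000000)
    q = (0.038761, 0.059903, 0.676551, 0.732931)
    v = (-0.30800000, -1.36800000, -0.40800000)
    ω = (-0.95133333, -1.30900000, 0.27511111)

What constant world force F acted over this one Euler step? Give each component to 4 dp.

Δv = v₁−v₀ = (-0.10800000, 0.13200000, -0.00800000)
m·(v₁−v₀)/dt = (-2.7000, 3.3000, -0.2000)

F = (-2.7000, 3.3000, -0.2000)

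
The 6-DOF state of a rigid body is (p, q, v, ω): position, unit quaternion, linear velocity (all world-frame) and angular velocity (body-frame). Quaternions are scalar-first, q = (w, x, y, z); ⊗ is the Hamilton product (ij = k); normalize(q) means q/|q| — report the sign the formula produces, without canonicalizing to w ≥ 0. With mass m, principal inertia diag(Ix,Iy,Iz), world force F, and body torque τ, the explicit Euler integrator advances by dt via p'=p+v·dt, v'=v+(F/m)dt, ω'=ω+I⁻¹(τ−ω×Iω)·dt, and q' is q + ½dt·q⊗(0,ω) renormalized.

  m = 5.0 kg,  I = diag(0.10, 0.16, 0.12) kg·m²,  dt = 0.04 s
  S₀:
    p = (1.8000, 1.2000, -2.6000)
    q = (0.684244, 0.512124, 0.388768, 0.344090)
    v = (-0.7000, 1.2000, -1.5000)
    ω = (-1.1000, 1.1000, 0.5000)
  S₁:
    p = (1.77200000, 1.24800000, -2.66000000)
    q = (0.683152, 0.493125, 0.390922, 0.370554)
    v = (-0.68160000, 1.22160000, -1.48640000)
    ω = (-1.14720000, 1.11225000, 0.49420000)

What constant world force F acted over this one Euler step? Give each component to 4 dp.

F = (2.3000, 2.7000, 1.7000)

v₁ − v₀ = (0.01840000, 0.02160000, 0.01360000)
applied force F = (2.3000, 2.7000, 1.7000)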